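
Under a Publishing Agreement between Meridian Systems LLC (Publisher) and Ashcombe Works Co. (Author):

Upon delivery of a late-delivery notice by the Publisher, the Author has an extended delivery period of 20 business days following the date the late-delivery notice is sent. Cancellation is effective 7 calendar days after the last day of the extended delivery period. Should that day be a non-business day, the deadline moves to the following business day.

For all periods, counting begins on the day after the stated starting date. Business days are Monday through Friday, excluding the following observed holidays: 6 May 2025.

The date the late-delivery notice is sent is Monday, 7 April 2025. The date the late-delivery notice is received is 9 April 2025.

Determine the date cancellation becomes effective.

12 May 2025

The last day of the extended delivery period: 20 business days after Monday, 7 April 2025, skipping weekends — Apr 8, Apr 9, Apr 10, Apr 11, …, May 1, May 2, May 5 — lands on Monday, 5 May 2025.
The date cancellation becomes effective: 5 May 2025 + 7 days = 12 May 2025. 12 May 2025 is a Monday and is not a listed holiday, so no roll-forward applies.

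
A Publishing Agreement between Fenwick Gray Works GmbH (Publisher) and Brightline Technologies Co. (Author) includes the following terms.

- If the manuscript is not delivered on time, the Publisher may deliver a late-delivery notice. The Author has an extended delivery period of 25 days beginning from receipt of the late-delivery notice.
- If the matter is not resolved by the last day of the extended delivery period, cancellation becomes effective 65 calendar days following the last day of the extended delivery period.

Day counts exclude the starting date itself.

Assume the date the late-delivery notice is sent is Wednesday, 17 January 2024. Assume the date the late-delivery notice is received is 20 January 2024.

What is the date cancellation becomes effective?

19 April 2024

The last day of the extended delivery period: 20 January 2024 + 25 days = 14 February 2024.
The date cancellation becomes effective: 14 February 2024 + 65 days = 19 April 2024.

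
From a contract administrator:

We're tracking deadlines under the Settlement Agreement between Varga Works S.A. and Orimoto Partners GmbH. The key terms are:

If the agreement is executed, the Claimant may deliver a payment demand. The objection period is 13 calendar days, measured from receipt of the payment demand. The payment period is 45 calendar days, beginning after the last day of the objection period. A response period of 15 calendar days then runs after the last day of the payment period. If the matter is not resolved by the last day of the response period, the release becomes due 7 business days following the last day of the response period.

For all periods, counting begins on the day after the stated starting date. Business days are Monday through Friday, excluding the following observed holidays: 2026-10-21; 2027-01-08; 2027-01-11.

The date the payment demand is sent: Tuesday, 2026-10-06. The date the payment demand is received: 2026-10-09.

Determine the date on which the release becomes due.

The last day of the objection period: 13 calendar days after 2026-10-09 is 2026-10-22.
Adding 45 calendar days to 2026-10-22 gives 2026-12-06, which is the last day of the payment period.
The last day of the response period: 15 calendar days after 2026-12-06 is 2026-12-21.
The date on which the release becomes due: counting 7 business days from Monday, 2026-12-21 (Dec 22, Dec 23, Dec 24, Dec 25, Dec 28, Dec 29, Dec 30, skipping weekends) reaches Wednesday, 2026-12-30.

2026-12-30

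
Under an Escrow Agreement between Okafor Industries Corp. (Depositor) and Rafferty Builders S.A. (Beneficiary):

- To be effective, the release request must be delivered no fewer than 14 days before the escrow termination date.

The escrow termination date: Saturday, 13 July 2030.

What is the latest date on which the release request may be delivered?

Counting back 14 calendar days from 13 July 2030 gives 29 June 2030.

29 June 2030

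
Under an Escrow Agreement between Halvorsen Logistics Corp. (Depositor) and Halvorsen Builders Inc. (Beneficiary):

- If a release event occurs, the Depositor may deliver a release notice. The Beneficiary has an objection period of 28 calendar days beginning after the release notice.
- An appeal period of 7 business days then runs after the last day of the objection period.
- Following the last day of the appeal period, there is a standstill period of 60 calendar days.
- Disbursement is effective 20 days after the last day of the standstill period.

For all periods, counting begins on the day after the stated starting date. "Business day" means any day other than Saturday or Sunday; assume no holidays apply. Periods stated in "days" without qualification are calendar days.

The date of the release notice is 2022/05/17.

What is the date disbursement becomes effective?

Adding 28 calendar days to 2022/05/17 gives 2022/06/14, which is the last day of the objection period.
From Tuesday, 2022/06/14, 7 business days (Jun 15, Jun 16, Jun 17, Jun 20, Jun 21, Jun 22, Jun 23, skipping weekends) brings us to Thursday, 2022/06/23, which is the last day of the appeal period.
Adding 60 calendar days to 2022/06/23 gives 2022/08/22, which is the last day of the standstill period.
The date disbursement becomes effective: 20 calendar days after 2022/08/22 is 2022/09/11.

2022/09/11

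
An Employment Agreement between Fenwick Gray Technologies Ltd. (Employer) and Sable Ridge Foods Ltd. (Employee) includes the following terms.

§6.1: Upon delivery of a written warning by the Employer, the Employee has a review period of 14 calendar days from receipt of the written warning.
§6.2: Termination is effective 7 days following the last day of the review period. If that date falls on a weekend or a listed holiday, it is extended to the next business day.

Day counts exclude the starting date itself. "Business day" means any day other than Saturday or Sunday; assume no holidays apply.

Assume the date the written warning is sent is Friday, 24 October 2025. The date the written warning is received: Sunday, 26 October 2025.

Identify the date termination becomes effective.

17 November 2025

The last day of the review period: 14 calendar days after 26 October 2025 is 9 November 2025.
Adding 7 calendar days to 9 November 2025 gives 16 November 2025, which is the date termination becomes effective. That falls on a Sunday, so it rolls to the next business day, Monday, 17 November 2025.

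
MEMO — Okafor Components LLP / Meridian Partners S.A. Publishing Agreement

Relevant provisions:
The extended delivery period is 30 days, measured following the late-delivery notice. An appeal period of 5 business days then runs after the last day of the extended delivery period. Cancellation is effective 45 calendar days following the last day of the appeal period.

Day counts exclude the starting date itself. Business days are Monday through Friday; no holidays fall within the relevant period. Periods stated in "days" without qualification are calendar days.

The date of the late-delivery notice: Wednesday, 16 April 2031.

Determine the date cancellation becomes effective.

Adding 30 calendar days to 16 April 2031 gives 16 May 2031, which is the last day of the extended delivery period.
From Friday, 16 May 2031, 5 business days (May 19, May 20, May 21, May 22, May 23, skipping weekends) brings us to Friday, 23 May 2031, which is the last day of the appeal period.
The date cancellation becomes effective: 45 calendar days after 23 May 2031 is 7 July 2031.

7 July 2031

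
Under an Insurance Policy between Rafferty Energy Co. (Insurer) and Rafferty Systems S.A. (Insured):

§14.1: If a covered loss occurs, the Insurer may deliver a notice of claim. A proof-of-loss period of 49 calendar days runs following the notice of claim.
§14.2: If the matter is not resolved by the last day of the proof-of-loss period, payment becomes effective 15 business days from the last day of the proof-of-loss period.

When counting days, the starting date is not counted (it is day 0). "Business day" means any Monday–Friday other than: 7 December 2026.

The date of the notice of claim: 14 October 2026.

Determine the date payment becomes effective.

24 December 2026

Adding 49 calendar days to 14 October 2026 gives 2 December 2026, which is the last day of the proof-of-loss period.
From Wednesday, 2 December 2026, 15 business days (Dec 3, Dec 4, Dec 8, Dec 9, …, Dec 22, Dec 23, Dec 24, skipping weekends and the listed holiday on Dec 7) brings us to Thursday, 24 December 2026, which is the date payment becomes effective.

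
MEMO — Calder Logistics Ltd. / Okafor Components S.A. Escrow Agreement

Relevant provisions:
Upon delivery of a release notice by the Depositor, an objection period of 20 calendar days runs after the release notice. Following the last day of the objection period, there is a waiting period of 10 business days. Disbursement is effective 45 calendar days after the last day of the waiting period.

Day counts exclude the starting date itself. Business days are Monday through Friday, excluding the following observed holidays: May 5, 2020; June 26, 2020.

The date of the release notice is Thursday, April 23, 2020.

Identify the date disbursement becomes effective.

Adding 20 calendar days to April 23, 2020 gives May 13, 2020, which is the last day of the objection period.
The last day of the waiting period: counting 10 business days from Wednesday, May 13, 2020 (May 14, May 15, May 18, May 19, May 20, May 21, May 22, May 25, May 26, May 27, skipping weekends) reaches Wednesday, May 27, 2020.
Adding 45 calendar days to May 27, 2020 gives July 11, 2020, which is the date disbursement becomes effective.

July 11, 2020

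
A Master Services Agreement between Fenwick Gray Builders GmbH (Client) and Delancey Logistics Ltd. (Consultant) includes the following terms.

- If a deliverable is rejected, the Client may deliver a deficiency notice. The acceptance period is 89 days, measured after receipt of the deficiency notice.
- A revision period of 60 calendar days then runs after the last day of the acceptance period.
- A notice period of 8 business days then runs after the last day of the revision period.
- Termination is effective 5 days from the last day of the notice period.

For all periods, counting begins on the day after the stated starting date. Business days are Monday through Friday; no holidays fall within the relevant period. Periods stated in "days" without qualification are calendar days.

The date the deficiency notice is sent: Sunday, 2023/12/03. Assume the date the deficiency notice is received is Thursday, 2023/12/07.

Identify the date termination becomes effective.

2024/05/20

The last day of the acceptance period: 2023/12/07 + 89 days = 2024/03/05.
The last day of the revision period: 2024/03/05 + 60 days = 2024/05/04.
The last day of the notice period: counting 8 business days from Saturday, 2024/05/04 (May 6, May 7, May 8, May 9, May 10, May 13, May 14, May 15, skipping weekends) reaches Wednesday, 2024/05/15.
Adding 5 calendar days to 2024/05/15 gives 2024/05/20, which is the date termination becomes effective.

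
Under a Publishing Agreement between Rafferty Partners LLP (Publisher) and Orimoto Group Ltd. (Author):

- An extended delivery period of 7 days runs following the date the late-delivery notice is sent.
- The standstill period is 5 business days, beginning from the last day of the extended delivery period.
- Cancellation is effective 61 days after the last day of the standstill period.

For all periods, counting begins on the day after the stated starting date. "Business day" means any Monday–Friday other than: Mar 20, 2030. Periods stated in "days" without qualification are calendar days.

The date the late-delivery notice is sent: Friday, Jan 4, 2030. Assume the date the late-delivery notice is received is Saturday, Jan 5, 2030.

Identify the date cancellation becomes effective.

Mar 20, 2030

The last day of the extended delivery period: 7 calendar days after Jan 4, 2030 is Jan 11, 2030.
From Friday, Jan 11, 2030, 5 business days (Jan 14, Jan 15, Jan 16, Jan 17, Jan 18, skipping weekends) brings us to Friday, Jan 18, 2030, which is the last day of the standstill period.
The date cancellation becomes effective: Jan 18, 2030 + 61 days = Mar 20, 2030.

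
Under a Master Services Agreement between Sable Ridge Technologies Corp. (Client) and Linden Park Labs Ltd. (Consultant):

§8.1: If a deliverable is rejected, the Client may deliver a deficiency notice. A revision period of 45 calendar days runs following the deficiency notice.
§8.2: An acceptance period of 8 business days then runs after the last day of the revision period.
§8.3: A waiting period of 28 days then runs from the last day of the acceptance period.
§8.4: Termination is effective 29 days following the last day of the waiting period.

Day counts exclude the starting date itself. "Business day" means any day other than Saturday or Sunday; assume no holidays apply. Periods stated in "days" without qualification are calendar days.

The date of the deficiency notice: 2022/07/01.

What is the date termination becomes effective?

2022/10/21

Adding 45 calendar days to 2022/07/01 gives 2022/08/15, which is the last day of the revision period.
The last day of the acceptance period: counting 8 business days from Monday, 2022/08/15 (Aug 16, Aug 17, Aug 18, Aug 19, Aug 22, Aug 23, Aug 24, Aug 25, skipping weekends) reaches Thursday, 2022/08/25.
Adding 28 calendar days to 2022/08/25 gives 2022/09/22, which is the last day of the waiting period.
The date termination becomes effective: 2022/09/22 + 29 days = 2022/10/21.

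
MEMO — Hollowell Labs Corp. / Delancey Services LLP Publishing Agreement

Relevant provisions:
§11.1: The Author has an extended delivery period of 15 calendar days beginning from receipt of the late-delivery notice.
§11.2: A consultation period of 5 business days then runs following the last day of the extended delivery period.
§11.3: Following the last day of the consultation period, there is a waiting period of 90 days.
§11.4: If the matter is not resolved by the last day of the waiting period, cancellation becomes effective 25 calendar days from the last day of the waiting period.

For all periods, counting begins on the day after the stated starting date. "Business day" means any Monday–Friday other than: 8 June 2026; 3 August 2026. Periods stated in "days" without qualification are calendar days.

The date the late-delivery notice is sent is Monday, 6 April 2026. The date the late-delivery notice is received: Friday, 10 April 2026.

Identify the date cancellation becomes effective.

24 August 2026

The last day of the extended delivery period: 15 calendar days after 10 April 2026 is 25 April 2026.
The last day of the consultation period: 5 business days after Saturday, 25 April 2026, skipping weekends — Apr 27, Apr 28, Apr 29, Apr 30, May 1 — lands on Friday, 1 May 2026.
The last day of the waiting period: 90 calendar days after 1 May 2026 is 30 July 2026.
The date cancellation becomes effective: 25 calendar days after 30 July 2026 is 24 August 2026.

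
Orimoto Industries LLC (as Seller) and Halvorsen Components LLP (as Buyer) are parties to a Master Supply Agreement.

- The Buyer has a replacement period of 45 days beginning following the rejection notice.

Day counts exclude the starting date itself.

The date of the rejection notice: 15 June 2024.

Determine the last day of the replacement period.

The last day of the replacement period: 15 June 2024 + 45 days = 30 July 2024.

30 July 2024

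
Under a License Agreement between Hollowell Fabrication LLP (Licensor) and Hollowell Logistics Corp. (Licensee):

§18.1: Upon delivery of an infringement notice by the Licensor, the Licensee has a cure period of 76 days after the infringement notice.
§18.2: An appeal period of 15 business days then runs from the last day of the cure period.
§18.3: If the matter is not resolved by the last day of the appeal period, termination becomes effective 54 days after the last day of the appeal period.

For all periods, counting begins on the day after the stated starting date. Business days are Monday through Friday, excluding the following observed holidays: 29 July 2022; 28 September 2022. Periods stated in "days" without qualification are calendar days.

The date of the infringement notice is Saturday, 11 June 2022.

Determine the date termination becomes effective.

The last day of the cure period: 76 calendar days after 11 June 2022 is 26 August 2022.
The last day of the appeal period: 15 business days after Friday, 26 August 2022, skipping weekends — Aug 29, Aug 30, Aug 31, Sep 1, …, Sep 14, Sep 15, Sep 16 — lands on Friday, 16 September 2022.
The date termination becomes effective: 54 calendar days after 16 September 2022 is 9 November 2022.

9 November 2022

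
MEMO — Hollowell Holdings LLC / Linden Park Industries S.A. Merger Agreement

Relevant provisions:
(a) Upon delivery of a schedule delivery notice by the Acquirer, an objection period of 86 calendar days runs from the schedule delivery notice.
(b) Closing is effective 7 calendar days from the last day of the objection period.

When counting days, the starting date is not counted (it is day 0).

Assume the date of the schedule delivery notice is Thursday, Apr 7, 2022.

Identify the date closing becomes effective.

The last day of the objection period: 86 calendar days after Apr 7, 2022 is Jul 2, 2022.
The date closing becomes effective: 7 calendar days after Jul 2, 2022 is Jul 9, 2022.

Jul 9, 2022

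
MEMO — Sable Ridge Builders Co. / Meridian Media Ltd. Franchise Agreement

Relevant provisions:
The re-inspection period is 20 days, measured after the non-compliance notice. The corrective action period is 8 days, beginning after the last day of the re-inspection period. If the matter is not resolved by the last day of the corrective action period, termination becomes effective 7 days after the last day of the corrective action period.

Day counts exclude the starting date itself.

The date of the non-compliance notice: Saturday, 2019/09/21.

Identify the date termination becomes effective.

The last day of the re-inspection period: 20 calendar days after 2019/09/21 is 2019/10/11.
The last day of the corrective action period: 2019/10/11 + 8 days = 2019/10/19.
The date termination becomes effective: 2019/10/19 + 7 days = 2019/10/26.

2019/10/26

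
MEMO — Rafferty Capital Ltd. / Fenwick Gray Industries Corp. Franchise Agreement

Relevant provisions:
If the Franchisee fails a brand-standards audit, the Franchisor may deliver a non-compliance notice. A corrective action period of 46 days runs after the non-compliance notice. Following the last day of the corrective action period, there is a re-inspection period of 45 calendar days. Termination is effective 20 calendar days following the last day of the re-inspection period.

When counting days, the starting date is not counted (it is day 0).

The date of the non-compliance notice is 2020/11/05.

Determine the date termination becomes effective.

The last day of the corrective action period: 46 calendar days after 2020/11/05 is 2020/12/21.
Adding 45 calendar days to 2020/12/21 gives 2021/02/04, which is the last day of the re-inspection period.
The date termination becomes effective: 20 calendar days after 2021/02/04 is 2021/02/24.

2021/02/24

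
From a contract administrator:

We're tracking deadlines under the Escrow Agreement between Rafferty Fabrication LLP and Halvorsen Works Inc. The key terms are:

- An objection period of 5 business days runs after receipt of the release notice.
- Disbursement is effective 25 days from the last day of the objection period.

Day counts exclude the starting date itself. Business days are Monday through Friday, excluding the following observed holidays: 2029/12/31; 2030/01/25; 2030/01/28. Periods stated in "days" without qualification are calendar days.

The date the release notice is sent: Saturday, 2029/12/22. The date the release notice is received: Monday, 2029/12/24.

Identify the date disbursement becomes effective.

From Monday, 2029/12/24, 5 business days (Dec 25, Dec 26, Dec 27, Dec 28, Jan 1, skipping weekends and the listed holiday on Dec 31) brings us to Tuesday, 2030/01/01, which is the last day of the objection period.
The date disbursement becomes effective: 2030/01/01 + 25 days = 2030/01/26.

2030/01/26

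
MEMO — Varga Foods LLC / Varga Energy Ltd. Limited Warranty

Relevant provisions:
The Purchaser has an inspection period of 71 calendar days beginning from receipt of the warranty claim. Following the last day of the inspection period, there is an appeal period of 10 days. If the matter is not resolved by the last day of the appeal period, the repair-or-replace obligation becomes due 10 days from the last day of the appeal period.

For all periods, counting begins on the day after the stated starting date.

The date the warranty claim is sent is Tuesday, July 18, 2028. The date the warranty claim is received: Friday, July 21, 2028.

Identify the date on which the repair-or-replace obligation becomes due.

The last day of the inspection period: 71 calendar days after July 21, 2028 is September 30, 2028.
Adding 10 calendar days to September 30, 2028 gives October 10, 2028, which is the last day of the appeal period.
The date on which the repair-or-replace obligation becomes due: October 10, 2028 + 10 days = October 20, 2028.

October 20, 2028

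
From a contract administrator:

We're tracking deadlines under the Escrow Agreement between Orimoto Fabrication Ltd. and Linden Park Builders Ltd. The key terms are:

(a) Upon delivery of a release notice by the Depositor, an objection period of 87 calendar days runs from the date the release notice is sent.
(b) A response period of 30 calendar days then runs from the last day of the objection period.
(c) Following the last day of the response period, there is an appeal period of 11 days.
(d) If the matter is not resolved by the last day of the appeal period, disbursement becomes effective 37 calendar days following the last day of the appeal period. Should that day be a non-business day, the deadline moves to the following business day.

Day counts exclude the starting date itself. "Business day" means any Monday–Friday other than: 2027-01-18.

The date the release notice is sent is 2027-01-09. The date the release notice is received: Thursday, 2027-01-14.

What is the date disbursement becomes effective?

The last day of the objection period: 87 calendar days after 2027-01-09 is 2027-04-06.
The last day of the response period: 30 calendar days after 2027-04-06 is 2027-05-06.
The last day of the appeal period: 11 calendar days after 2027-05-06 is 2027-05-17.
Adding 37 calendar days to 2027-05-17 gives 2027-06-23, which is the date disbursement becomes effective. 2027-06-23 is a Wednesday and is not a listed holiday, so no roll-forward applies.

2027-06-23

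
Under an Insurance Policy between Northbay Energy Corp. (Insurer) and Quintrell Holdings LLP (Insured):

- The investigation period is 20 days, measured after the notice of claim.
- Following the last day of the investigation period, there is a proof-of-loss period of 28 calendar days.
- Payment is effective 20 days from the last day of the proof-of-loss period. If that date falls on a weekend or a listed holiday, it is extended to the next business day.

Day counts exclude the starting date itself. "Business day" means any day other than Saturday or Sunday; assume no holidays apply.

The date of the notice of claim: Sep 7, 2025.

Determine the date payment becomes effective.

The last day of the investigation period: 20 calendar days after Sep 7, 2025 is Sep 27, 2025.
Adding 28 calendar days to Sep 27, 2025 gives Oct 25, 2025, which is the last day of the proof-of-loss period.
Adding 20 calendar days to Oct 25, 2025 gives Nov 14, 2025, which is the date payment becomes effective. Nov 14, 2025 is a Friday, so no roll-forward applies.

Nov 14, 2025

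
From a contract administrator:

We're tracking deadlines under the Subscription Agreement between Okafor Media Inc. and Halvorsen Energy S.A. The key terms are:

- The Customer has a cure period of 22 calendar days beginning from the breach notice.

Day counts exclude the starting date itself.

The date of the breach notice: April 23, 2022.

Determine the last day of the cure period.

May 15, 2022

Adding 22 calendar days to April 23, 2022 gives May 15, 2022, which is the last day of the cure period.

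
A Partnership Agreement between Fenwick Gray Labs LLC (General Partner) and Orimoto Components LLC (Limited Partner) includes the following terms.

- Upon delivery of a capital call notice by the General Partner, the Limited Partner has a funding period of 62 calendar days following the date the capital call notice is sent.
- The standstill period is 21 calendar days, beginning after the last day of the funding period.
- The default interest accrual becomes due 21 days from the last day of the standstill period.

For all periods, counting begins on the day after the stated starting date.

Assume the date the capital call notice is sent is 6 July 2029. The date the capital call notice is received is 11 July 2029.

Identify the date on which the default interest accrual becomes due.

18 October 2029

Adding 62 calendar days to 6 July 2029 gives 6 September 2029, which is the last day of the funding period.
Adding 21 calendar days to 6 September 2029 gives 27 September 2029, which is the last day of the standstill period.
The date on which the default interest accrual becomes due: 21 calendar days after 27 September 2029 is 18 October 2029.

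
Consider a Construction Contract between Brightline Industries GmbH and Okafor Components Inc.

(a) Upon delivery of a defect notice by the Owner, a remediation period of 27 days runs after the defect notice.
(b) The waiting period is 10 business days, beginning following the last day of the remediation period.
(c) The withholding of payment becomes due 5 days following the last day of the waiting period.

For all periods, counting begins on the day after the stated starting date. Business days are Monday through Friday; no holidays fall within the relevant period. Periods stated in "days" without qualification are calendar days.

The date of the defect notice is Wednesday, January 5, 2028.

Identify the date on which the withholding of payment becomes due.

February 20, 2028

The last day of the remediation period: January 5, 2028 + 27 days = February 1, 2028.
The last day of the waiting period: counting 10 business days from Tuesday, February 1, 2028 (Feb 2, Feb 3, Feb 4, Feb 7, Feb 8, Feb 9, Feb 10, Feb 11, Feb 14, Feb 15, skipping weekends) reaches Tuesday, February 15, 2028.
The date on which the withholding of payment becomes due: February 15, 2028 + 5 days = February 20, 2028.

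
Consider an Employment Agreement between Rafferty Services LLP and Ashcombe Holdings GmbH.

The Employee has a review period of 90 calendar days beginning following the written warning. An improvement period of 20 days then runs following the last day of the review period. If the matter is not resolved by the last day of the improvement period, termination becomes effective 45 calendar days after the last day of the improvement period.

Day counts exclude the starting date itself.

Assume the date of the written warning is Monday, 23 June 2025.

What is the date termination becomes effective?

25 November 2025

The last day of the review period: 90 calendar days after 23 June 2025 is 21 September 2025.
The last day of the improvement period: 21 September 2025 + 20 days = 11 October 2025.
The date termination becomes effective: 45 calendar days after 11 October 2025 is 25 November 2025.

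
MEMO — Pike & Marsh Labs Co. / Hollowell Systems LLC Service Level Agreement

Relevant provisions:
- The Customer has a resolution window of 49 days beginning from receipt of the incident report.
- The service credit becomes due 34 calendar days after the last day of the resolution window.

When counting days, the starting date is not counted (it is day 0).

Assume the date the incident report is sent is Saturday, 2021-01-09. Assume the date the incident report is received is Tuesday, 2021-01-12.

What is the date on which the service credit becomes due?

2021-04-05

Adding 49 calendar days to 2021-01-12 gives 2021-03-02, which is the last day of the resolution window.
Adding 34 calendar days to 2021-03-02 gives 2021-04-05, which is the date on which the service credit becomes due.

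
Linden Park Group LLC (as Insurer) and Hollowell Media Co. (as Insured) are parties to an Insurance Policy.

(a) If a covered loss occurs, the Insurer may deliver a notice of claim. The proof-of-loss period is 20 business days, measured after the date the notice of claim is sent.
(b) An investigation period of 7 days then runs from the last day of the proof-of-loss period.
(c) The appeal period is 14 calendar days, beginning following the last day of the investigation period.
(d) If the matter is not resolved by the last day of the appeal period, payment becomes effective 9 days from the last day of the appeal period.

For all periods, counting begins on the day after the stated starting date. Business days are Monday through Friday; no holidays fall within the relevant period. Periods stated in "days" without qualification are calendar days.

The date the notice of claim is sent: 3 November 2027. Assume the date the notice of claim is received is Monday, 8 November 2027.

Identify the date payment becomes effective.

31 December 2027

The last day of the proof-of-loss period: counting 20 business days from Wednesday, 3 November 2027 (Nov 4, Nov 5, Nov 8, Nov 9, …, Nov 29, Nov 30, Dec 1, skipping weekends) reaches Wednesday, 1 December 2027.
The last day of the investigation period: 7 calendar days after 1 December 2027 is 8 December 2027.
The last day of the appeal period: 8 December 2027 + 14 days = 22 December 2027.
The date payment becomes effective: 22 December 2027 + 9 days = 31 December 2027.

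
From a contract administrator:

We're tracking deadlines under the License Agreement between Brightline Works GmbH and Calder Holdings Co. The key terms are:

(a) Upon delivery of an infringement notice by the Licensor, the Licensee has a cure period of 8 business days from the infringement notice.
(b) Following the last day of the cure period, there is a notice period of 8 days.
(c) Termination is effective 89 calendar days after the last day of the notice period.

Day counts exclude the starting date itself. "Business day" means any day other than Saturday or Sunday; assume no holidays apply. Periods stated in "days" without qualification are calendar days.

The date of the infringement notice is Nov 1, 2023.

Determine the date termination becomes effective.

Feb 18, 2024

From Wednesday, Nov 1, 2023, 8 business days (Nov 2, Nov 3, Nov 6, Nov 7, Nov 8, Nov 9, Nov 10, Nov 13, skipping weekends) brings us to Monday, Nov 13, 2023, which is the last day of the cure period.
The last day of the notice period: 8 calendar days after Nov 13, 2023 is Nov 21, 2023.
Adding 89 calendar days to Nov 21, 2023 gives Feb 18, 2024, which is the date termination becomes effective.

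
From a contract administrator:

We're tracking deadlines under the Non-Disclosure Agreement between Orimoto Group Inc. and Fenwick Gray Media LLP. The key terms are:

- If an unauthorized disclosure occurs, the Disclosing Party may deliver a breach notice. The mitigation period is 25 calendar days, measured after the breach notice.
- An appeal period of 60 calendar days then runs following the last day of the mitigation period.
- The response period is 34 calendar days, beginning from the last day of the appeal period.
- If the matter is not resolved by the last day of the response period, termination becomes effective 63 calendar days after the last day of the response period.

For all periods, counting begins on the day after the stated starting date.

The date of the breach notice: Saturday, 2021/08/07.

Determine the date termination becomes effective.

2022/02/05

Adding 25 calendar days to 2021/08/07 gives 2021/09/01, which is the last day of the mitigation period.
The last day of the appeal period: 60 calendar days after 2021/09/01 is 2021/10/31.
The last day of the response period: 2021/10/31 + 34 days = 2021/12/04.
The date termination becomes effective: 2021/12/04 + 63 days = 2022/02/05.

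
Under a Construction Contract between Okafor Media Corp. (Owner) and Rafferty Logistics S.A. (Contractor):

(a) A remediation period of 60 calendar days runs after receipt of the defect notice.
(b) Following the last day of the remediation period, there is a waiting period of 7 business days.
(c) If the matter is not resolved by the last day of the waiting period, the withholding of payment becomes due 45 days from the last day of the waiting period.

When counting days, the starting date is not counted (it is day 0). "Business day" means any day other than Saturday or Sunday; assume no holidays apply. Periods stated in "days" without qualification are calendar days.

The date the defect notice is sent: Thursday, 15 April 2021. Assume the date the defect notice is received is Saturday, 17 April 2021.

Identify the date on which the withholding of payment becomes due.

The last day of the remediation period: 17 April 2021 + 60 days = 16 June 2021.
The last day of the waiting period: counting 7 business days from Wednesday, 16 June 2021 (Jun 17, Jun 18, Jun 21, Jun 22, Jun 23, Jun 24, Jun 25, skipping weekends) reaches Friday, 25 June 2021.
The date on which the withholding of payment becomes due: 25 June 2021 + 45 days = 9 August 2021.

9 August 2021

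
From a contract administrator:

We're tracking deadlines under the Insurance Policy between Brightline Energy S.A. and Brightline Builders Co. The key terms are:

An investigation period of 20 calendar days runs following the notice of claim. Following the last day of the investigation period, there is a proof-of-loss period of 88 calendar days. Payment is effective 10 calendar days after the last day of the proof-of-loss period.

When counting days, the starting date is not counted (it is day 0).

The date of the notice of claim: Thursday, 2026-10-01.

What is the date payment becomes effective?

2027-01-27

The last day of the investigation period: 2026-10-01 + 20 days = 2026-10-21.
Adding 88 calendar days to 2026-10-21 gives 2027-01-17, which is the last day of the proof-of-loss period.
The date payment becomes effective: 2027-01-17 + 10 days = 2027-01-27.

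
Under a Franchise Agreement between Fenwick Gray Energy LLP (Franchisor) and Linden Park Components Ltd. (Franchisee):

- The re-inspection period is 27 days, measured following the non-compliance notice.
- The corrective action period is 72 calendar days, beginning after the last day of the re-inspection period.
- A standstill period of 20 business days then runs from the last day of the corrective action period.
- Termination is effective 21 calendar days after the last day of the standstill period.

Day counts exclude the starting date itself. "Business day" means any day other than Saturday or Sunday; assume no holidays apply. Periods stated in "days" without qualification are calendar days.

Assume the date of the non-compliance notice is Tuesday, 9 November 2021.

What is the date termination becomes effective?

6 April 2022

The last day of the re-inspection period: 27 calendar days after 9 November 2021 is 6 December 2021.
Adding 72 calendar days to 6 December 2021 gives 16 February 2022, which is the last day of the corrective action period.
The last day of the standstill period: 20 business days after Wednesday, 16 February 2022, skipping weekends — Feb 17, Feb 18, Feb 21, Feb 22, …, Mar 14, Mar 15, Mar 16 — lands on Wednesday, 16 March 2022.
The date termination becomes effective: 16 March 2022 + 21 days = 6 April 2022.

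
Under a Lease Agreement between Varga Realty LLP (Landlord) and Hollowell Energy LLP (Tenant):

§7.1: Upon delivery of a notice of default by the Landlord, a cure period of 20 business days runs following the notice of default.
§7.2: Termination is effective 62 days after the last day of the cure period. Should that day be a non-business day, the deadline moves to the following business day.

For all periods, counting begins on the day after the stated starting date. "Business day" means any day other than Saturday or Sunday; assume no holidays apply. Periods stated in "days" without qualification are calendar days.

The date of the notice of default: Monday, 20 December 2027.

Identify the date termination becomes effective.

20 March 2028

The last day of the cure period: counting 20 business days from Monday, 20 December 2027 (Dec 21, Dec 22, Dec 23, Dec 24, …, Jan 13, Jan 14, Jan 17, skipping weekends) reaches Monday, 17 January 2028.
The date termination becomes effective: 17 January 2028 + 62 days = 19 March 2028. That falls on a Sunday, so it rolls to the next business day, Monday, 20 March 2028.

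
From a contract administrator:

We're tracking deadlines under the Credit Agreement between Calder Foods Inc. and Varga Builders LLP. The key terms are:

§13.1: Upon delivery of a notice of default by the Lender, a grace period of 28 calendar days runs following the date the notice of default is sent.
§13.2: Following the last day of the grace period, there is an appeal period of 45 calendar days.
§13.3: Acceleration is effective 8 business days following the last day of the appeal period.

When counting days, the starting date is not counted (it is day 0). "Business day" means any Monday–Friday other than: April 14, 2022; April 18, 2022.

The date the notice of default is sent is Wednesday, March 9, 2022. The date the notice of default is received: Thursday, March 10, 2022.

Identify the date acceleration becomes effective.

The last day of the grace period: 28 calendar days after March 9, 2022 is April 6, 2022.
The last day of the appeal period: April 6, 2022 + 45 days = May 21, 2022.
The date acceleration becomes effective: counting 8 business days from Saturday, May 21, 2022 (May 23, May 24, May 25, May 26, May 27, May 30, May 31, Jun 1, skipping weekends) reaches Wednesday, June 1, 2022.

June 1, 2022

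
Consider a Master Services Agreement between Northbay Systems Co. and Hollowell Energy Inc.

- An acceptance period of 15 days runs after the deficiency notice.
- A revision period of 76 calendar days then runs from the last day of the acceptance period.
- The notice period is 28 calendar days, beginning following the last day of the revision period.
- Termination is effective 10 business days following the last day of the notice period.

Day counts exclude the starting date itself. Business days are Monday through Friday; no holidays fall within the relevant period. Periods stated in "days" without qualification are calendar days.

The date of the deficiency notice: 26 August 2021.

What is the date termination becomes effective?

6 January 2022

The last day of the acceptance period: 15 calendar days after 26 August 2021 is 10 September 2021.
The last day of the revision period: 76 calendar days after 10 September 2021 is 25 November 2021.
Adding 28 calendar days to 25 November 2021 gives 23 December 2021, which is the last day of the notice period.
The date termination becomes effective: 10 business days after Thursday, 23 December 2021, skipping weekends — Dec 24, Dec 27, Dec 28, Dec 29, Dec 30, Dec 31, Jan 3, Jan 4, Jan 5, Jan 6 — lands on Thursday, 6 January 2022.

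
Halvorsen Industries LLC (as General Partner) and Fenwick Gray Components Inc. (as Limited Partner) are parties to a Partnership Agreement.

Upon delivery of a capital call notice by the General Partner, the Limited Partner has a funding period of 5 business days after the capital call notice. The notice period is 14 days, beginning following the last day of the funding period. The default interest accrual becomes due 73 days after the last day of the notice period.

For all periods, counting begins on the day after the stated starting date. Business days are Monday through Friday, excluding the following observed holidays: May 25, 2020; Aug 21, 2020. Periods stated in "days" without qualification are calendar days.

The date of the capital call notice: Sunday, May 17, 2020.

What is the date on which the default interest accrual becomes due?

The last day of the funding period: 5 business days after Sunday, May 17, 2020, skipping weekends — May 18, May 19, May 20, May 21, May 22 — lands on Friday, May 22, 2020.
The last day of the notice period: May 22, 2020 + 14 days = Jun 5, 2020.
Adding 73 calendar days to Jun 5, 2020 gives Aug 17, 2020, which is the date on which the default interest accrual becomes due.

Aug 17, 2020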